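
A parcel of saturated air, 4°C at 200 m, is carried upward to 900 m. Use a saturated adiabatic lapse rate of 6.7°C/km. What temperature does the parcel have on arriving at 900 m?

Saturated adiabatic to 900 m: -6.7 × 0.7 km = -4.69°C, so T = -0.69°C.

-0.69°C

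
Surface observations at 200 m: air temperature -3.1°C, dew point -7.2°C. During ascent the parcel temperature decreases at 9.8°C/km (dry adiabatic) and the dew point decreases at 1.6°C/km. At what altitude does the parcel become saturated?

700 m

T and T_d converge at 9.8 − 1.6 = 8.2°C per km
Height above start = (-3.1 − (-7.2)) / 8.2 = 0.5 km
LCL altitude = 200 m + 500 m = 700 m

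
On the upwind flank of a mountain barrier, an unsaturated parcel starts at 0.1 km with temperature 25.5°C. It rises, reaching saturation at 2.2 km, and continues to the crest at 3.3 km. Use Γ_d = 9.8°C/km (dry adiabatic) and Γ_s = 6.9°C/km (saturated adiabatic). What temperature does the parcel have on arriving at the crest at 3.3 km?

-2.67°C

100–2200 m, dry: Δz = 2.1 km ⇒ ΔT = -20.58°C; T = 4.92°C
2200–3300 m, saturated: Δz = 1.1 km ⇒ ΔT = -7.59°C; T = -2.67°C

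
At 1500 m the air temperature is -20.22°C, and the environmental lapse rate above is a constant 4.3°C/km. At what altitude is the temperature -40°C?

Height above start = (-20.22 − (-40)) / 4.3 = 4.6 km
Altitude = 1500 m + 4600 m = 6100 m

6100 m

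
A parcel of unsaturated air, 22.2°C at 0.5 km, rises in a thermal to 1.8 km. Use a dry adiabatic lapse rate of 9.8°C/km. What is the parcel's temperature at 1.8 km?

9.46°C

Dry adiabatic to 1800 m: -9.8 × 1.3 km = -12.74°C, so T = 9.46°C.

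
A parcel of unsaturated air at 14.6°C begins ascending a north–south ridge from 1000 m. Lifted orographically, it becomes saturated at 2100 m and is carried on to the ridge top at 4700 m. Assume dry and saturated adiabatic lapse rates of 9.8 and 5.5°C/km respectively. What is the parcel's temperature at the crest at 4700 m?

1000 → 2100 m (dry, 9.8°C/km): ΔT = -9.8 × 1.1 = -10.78°C → T = 3.82°C
2100 → 4700 m (saturated, 5.5°C/km): ΔT = -5.5 × 2.6 = -14.3°C → T = -10.48°C

-10.48°C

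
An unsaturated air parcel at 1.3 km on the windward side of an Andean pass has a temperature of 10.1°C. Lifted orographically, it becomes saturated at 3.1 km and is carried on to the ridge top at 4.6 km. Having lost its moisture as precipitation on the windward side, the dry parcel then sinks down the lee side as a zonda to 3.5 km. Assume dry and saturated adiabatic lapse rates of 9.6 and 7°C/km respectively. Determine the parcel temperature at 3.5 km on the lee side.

-7.12°C

Dry to 3100 m: -9.6 × 1.8 km = -17.28°C, so T = -7.18°C.
Saturated to 4600 m: -7 × 1.5 km = -10.5°C, so T = -17.68°C.
Dry descent to 3500 m: +9.6 × 1.1 km = +10.56°C, so T = -7.12°C.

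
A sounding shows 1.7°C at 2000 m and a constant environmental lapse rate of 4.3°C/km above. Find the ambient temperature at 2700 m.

-1.31°C

From 2000 m to 2700 m (environmental): cools by 4.3 × 0.7 = 3.01°C, giving -1.31°C.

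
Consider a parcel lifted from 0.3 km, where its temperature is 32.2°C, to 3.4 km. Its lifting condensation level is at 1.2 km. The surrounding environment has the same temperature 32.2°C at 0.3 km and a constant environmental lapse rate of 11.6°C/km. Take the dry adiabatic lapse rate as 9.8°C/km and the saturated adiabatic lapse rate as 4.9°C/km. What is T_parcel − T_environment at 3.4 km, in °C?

+16.36°C (parcel warmer than environment)

Parcel:
  300–1200 m, dry: Δz = 0.9 km ⇒ ΔT = -8.82°C; T = 23.38°C
  1200–3400 m, saturated: Δz = 2.2 km ⇒ ΔT = -10.78°C; T = 12.6°C
Environment:
  300–3400 m, environment: Δz = 3.1 km ⇒ ΔT = -35.96°C; T = -3.76°C
T_parcel − T_env = 12.6 − (-3.76) = +16.36°C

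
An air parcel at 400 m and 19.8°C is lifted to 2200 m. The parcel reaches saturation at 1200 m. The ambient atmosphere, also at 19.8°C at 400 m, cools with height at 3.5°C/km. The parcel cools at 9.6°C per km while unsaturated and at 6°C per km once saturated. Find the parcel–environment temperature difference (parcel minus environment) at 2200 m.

Parcel:
  400 → 1200 m (dry, 9.6°C/km): ΔT = -9.6 × 0.8 = -7.68°C → T = 12.12°C
  1200 → 2200 m (saturated, 6°C/km): ΔT = -6 × 1 = -6°C → T = 6.12°C
Environment:
  400 → 2200 m (environment, 3.5°C/km): ΔT = -3.5 × 1.8 = -6.3°C → T = 13.5°C
T_parcel − T_env = 6.12 − 13.5 = -7.38°C

-7.38°C (parcel cooler than environment)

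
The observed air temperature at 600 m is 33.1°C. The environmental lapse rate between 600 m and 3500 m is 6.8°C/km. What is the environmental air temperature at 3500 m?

13.38°C

From 600 m to 3500 m (environmental): cools by 6.8 × 2.9 = 19.72°C, giving 13.38°C.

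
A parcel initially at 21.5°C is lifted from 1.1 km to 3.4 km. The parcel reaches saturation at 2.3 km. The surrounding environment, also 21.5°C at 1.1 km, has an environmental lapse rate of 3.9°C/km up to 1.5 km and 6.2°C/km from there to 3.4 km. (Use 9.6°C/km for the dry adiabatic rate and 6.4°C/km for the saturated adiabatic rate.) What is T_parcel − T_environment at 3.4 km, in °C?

Parcel:
  From 1100 m to 2300 m (dry): cools by 9.6 × 1.2 = 11.52°C, giving 9.98°C.
  From 2300 m to 3400 m (saturated): cools by 6.4 × 1.1 = 7.04°C, giving 2.94°C.
Environment:
  From 1100 m to 1500 m (environment, lower layer): cools by 3.9 × 0.4 = 1.56°C, giving 19.94°C.
  From 1500 m to 3400 m (environment, upper layer): cools by 6.2 × 1.9 = 11.78°C, giving 8.16°C.
T_parcel − T_env = 2.94 − 8.16 = -5.22°C

-5.22°C (parcel cooler than environment)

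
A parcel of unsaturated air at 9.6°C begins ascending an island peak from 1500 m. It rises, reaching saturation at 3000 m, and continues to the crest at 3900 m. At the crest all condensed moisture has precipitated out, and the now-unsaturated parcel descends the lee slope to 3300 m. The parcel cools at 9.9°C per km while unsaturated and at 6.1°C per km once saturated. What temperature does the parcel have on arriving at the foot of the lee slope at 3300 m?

Dry to 3000 m: -9.9 × 1.5 km = -14.85°C, so T = -5.25°C.
Saturated to 3900 m: -6.1 × 0.9 km = -5.49°C, so T = -10.74°C.
Dry descent to 3300 m: +9.9 × 0.6 km = +5.94°C, so T = -4.8°C.

-4.8°C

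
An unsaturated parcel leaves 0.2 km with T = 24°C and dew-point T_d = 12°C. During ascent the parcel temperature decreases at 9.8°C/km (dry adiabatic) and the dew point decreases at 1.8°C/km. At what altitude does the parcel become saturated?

T and T_d converge at 9.8 − 1.8 = 8°C per km
Height above start = (24 − 12) / 8 = 1.5 km
LCL altitude = 200 m + 1500 m = 1700 m

1.7 km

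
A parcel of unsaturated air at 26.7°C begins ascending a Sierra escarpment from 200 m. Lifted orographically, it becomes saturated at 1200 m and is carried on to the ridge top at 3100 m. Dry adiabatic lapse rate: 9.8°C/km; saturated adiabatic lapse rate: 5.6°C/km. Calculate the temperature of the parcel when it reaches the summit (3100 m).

Dry to 1200 m: -9.8 × 1 km = -9.8°C, so T = 16.9°C.
Saturated to 3100 m: -5.6 × 1.9 km = -10.64°C, so T = 6.26°C.

6.26°C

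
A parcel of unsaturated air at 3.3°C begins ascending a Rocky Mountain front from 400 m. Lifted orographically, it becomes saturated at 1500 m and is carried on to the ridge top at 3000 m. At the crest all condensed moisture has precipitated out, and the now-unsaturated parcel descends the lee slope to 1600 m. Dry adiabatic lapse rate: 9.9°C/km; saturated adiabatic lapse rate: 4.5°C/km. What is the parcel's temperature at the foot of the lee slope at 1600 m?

-0.48°C

400–1500 m, dry: Δz = 1.1 km ⇒ ΔT = -10.89°C; T = -7.59°C
1500–3000 m, saturated: Δz = 1.5 km ⇒ ΔT = -6.75°C; T = -14.34°C
3000–1600 m, dry descent: Δz = 1.4 km ⇒ ΔT = +13.86°C; T = -0.48°C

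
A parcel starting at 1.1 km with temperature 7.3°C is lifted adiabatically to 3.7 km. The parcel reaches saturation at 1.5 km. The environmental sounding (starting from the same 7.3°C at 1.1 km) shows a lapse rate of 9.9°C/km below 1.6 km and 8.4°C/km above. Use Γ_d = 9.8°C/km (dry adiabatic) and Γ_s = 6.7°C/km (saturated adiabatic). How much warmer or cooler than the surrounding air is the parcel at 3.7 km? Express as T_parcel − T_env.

Parcel:
  From 1100 m to 1500 m (dry): cools by 9.8 × 0.4 = 3.92°C, giving 3.38°C.
  From 1500 m to 3700 m (saturated): cools by 6.7 × 2.2 = 14.74°C, giving -11.36°C.
Environment:
  From 1100 m to 1600 m (environment, lower layer): cools by 9.9 × 0.5 = 4.95°C, giving 2.35°C.
  From 1600 m to 3700 m (environment, upper layer): cools by 8.4 × 2.1 = 17.64°C, giving -15.29°C.
T_parcel − T_env = -11.36 − (-15.29) = +3.93°C

+3.93°C (parcel warmer than environment)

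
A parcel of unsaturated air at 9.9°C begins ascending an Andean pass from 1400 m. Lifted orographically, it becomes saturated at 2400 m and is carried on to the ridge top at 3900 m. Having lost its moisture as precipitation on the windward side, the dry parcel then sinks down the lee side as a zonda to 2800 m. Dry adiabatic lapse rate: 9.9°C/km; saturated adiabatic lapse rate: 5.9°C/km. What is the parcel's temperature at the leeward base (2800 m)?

2.04°C

From 1400 m to 2400 m (dry): cools by 9.9 × 1 = 9.9°C, giving 0°C.
From 2400 m to 3900 m (saturated): cools by 5.9 × 1.5 = 8.85°C, giving -8.85°C.
From 3900 m to 2800 m (dry descent): warms by 9.9 × 1.1 = 10.89°C, giving 2.04°C.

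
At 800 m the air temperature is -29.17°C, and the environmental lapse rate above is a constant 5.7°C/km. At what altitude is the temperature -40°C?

Height above start = (-29.17 − (-40)) / 5.7 = 1.9 km
Altitude = 800 m + 1900 m = 2700 m

2700 m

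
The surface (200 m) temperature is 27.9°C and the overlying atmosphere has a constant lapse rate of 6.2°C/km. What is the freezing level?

4700 m

Height above start = (27.9 − 0) / 6.2 = 4.5 km
Altitude = 200 m + 4500 m = 4700 m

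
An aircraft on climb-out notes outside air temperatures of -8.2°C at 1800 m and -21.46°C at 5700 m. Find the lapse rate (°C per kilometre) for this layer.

Γ = −ΔT/Δz = (-8.2 − (-21.46)) / (5700 − 1800) m
  = 13.26°C / 3.9 km = 3.4°C/km

3.4°C/km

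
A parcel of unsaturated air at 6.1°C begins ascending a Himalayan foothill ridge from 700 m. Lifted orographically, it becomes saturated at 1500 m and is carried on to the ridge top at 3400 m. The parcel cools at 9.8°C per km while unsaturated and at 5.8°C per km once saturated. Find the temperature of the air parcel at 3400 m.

700–1500 m, dry: Δz = 0.8 km ⇒ ΔT = -7.84°C; T = -1.74°C
1500–3400 m, saturated: Δz = 1.9 km ⇒ ΔT = -11.02°C; T = -12.76°C

-12.76°C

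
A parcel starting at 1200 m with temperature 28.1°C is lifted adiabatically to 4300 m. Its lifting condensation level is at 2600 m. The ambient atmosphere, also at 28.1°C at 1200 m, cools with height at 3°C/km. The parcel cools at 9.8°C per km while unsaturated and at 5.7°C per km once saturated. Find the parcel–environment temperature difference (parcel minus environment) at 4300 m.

-14.11°C (parcel cooler than environment)

Parcel:
  Dry to 2600 m: -9.8 × 1.4 km = -13.72°C, so T = 14.38°C.
  Saturated to 4300 m: -5.7 × 1.7 km = -9.69°C, so T = 4.69°C.
Environment:
  Environment to 4300 m: -3 × 3.1 km = -9.3°C, so T = 18.8°C.
T_parcel − T_env = 4.69 − 18.8 = -14.11°C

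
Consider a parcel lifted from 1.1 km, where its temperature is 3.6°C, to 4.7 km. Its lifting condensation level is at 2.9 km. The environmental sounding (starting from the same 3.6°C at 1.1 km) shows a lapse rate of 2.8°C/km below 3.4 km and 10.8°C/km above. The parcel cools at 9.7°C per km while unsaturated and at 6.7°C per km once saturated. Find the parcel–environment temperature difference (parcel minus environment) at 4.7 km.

-9.04°C (parcel cooler than environment)

Parcel:
  1100 → 2900 m (dry, 9.7°C/km): ΔT = -9.7 × 1.8 = -17.46°C → T = -13.86°C
  2900 → 4700 m (saturated, 6.7°C/km): ΔT = -6.7 × 1.8 = -12.06°C → T = -25.92°C
Environment:
  1100 → 3400 m (environment, lower layer, 2.8°C/km): ΔT = -2.8 × 2.3 = -6.44°C → T = -2.84°C
  3400 → 4700 m (environment, upper layer, 10.8°C/km): ΔT = -10.8 × 1.3 = -14.04°C → T = -16.88°C
T_parcel − T_env = -25.92 − (-16.88) = -9.04°C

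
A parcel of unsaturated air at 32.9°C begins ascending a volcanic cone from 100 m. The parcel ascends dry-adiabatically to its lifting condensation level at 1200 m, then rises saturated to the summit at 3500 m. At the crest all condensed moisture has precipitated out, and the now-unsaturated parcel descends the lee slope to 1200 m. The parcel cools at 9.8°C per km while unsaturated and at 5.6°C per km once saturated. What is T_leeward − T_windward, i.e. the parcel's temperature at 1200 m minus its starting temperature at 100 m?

100 → 1200 m (dry, 9.8°C/km): ΔT = -9.8 × 1.1 = -10.78°C → T = 22.12°C
1200 → 3500 m (saturated, 5.6°C/km): ΔT = -5.6 × 2.3 = -12.88°C → T = 9.24°C
3500 → 1200 m (dry descent, 9.8°C/km): ΔT = +9.8 × 2.3 = +22.54°C → T = 31.78°C
Net change vs windward start: 31.78 − 32.9 = -1.12°C

-1.12°C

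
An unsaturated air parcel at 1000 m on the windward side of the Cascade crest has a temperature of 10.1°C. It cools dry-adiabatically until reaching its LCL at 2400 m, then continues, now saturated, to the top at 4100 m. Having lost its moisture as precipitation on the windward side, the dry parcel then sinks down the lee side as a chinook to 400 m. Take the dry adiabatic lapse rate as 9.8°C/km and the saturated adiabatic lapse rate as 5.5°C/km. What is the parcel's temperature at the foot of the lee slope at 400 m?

23.29°C

Dry to 2400 m: -9.8 × 1.4 km = -13.72°C, so T = -3.62°C.
Saturated to 4100 m: -5.5 × 1.7 km = -9.35°C, so T = -12.97°C.
Dry descent to 400 m: +9.8 × 3.7 km = +36.26°C, so T = 23.29°C.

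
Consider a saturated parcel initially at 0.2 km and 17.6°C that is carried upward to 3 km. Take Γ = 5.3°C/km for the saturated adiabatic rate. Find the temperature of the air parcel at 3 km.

2.76°C

Saturated adiabatic to 3000 m: -5.3 × 2.8 km = -14.84°C, so T = 2.76°C.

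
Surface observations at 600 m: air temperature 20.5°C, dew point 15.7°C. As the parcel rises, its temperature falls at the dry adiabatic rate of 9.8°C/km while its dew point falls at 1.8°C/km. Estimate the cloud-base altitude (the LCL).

1200 m

T and T_d converge at 9.8 − 1.8 = 8°C per km
Height above start = (20.5 − 15.7) / 8 = 0.6 km
LCL altitude = 600 m + 600 m = 1200 m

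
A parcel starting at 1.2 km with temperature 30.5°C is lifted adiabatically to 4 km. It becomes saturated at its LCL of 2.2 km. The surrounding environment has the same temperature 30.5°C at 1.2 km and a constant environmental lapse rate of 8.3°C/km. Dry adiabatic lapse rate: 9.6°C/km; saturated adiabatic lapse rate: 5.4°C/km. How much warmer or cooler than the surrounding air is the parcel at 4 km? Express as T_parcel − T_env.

+3.92°C (parcel warmer than environment)

Parcel:
  Dry to 2200 m: -9.6 × 1 km = -9.6°C, so T = 20.9°C.
  Saturated to 4000 m: -5.4 × 1.8 km = -9.72°C, so T = 11.18°C.
Environment:
  Environment to 4000 m: -8.3 × 2.8 km = -23.24°C, so T = 7.26°C.
T_parcel − T_env = 11.18 − 7.26 = +3.92°C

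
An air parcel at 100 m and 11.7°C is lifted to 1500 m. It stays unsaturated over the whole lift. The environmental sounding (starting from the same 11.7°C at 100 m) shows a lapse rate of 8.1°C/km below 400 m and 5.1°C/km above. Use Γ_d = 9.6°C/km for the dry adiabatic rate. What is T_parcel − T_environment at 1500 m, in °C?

-5.4°C (parcel cooler than environment)

Parcel:
  From 100 m to 1500 m (dry): cools by 9.6 × 1.4 = 13.44°C, giving -1.74°C.
Environment:
  From 100 m to 400 m (environment, lower layer): cools by 8.1 × 0.3 = 2.43°C, giving 9.27°C.
  From 400 m to 1500 m (environment, upper layer): cools by 5.1 × 1.1 = 5.61°C, giving 3.66°C.
T_parcel − T_env = -1.74 − 3.66 = -5.4°C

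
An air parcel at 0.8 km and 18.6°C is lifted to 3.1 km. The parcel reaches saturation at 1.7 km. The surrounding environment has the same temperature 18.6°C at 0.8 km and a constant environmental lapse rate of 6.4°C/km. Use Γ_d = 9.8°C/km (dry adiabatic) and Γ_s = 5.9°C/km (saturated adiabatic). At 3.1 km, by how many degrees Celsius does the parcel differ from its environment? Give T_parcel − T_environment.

Parcel:
  Dry to 1700 m: -9.8 × 0.9 km = -8.82°C, so T = 9.78°C.
  Saturated to 3100 m: -5.9 × 1.4 km = -8.26°C, so T = 1.52°C.
Environment:
  Environment to 3100 m: -6.4 × 2.3 km = -14.72°C, so T = 3.88°C.
T_parcel − T_env = 1.52 − 3.88 = -2.36°C

-2.36°C (parcel cooler than environment)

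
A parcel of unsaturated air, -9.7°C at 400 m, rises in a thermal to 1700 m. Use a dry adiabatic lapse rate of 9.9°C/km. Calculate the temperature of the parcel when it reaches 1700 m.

-22.57°C

Dry adiabatic to 1700 m: -9.9 × 1.3 km = -12.87°C, so T = -22.57°C.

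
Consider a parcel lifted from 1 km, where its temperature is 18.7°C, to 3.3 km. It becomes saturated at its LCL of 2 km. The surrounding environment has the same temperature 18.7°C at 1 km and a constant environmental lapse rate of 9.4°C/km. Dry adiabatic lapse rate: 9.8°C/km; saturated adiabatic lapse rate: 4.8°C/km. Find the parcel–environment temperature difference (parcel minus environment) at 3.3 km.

Parcel:
  From 1000 m to 2000 m (dry): cools by 9.8 × 1 = 9.8°C, giving 8.9°C.
  From 2000 m to 3300 m (saturated): cools by 4.8 × 1.3 = 6.24°C, giving 2.66°C.
Environment:
  From 1000 m to 3300 m (environment): cools by 9.4 × 2.3 = 21.62°C, giving -2.92°C.
T_parcel − T_env = 2.66 − (-2.92) = +5.58°C

+5.58°C (parcel warmer than environment)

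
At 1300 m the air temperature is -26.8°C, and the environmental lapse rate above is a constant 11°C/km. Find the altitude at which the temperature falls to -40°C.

Height above start = (-26.8 − (-40)) / 11 = 1.2 km
Altitude = 1300 m + 1200 m = 2500 m

2500 m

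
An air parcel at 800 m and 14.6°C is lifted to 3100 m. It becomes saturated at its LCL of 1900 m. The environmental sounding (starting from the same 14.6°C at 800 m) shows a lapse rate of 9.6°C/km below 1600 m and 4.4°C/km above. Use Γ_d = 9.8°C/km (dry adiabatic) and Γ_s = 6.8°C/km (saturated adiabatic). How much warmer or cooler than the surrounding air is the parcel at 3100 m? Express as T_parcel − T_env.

Parcel:
  800–1900 m, dry: Δz = 1.1 km ⇒ ΔT = -10.78°C; T = 3.82°C
  1900–3100 m, saturated: Δz = 1.2 km ⇒ ΔT = -8.16°C; T = -4.34°C
Environment:
  800–1600 m, environment, lower layer: Δz = 0.8 km ⇒ ΔT = -7.68°C; T = 6.92°C
  1600–3100 m, environment, upper layer: Δz = 1.5 km ⇒ ΔT = -6.6°C; T = 0.32°C
T_parcel − T_env = -4.34 − 0.32 = -4.66°C

-4.66°C (parcel cooler than environment)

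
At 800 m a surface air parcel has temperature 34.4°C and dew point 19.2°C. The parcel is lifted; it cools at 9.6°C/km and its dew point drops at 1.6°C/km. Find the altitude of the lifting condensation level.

T and T_d converge at 9.6 − 1.6 = 8°C per km
Height above start = (34.4 − 19.2) / 8 = 1.9 km
LCL altitude = 800 m + 1900 m = 2700 m

2700 m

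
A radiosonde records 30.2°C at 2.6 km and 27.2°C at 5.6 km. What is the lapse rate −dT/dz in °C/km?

Γ = −ΔT/Δz = (30.2 − 27.2) / (5600 − 2600) m
  = 3°C / 3 km = 1°C/km

1°C/km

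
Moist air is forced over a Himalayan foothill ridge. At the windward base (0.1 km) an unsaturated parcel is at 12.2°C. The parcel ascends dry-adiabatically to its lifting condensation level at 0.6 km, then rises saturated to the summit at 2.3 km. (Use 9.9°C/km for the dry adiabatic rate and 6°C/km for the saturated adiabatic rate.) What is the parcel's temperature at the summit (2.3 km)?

-2.95°C

Dry to 600 m: -9.9 × 0.5 km = -4.95°C, so T = 7.25°C.
Saturated to 2300 m: -6 × 1.7 km = -10.2°C, so T = -2.95°C.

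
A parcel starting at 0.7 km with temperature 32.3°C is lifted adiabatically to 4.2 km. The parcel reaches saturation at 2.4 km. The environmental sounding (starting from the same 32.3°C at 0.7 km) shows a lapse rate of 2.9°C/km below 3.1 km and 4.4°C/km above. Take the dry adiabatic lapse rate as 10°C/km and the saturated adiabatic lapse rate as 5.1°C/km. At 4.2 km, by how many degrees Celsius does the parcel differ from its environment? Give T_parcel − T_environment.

-14.38°C (parcel cooler than environment)

Parcel:
  Dry to 2400 m: -10 × 1.7 km = -17°C, so T = 15.3°C.
  Saturated to 4200 m: -5.1 × 1.8 km = -9.18°C, so T = 6.12°C.
Environment:
  Environment, lower layer to 3100 m: -2.9 × 2.4 km = -6.96°C, so T = 25.34°C.
  Environment, upper layer to 4200 m: -4.4 × 1.1 km = -4.84°C, so T = 20.5°C.
T_parcel − T_env = 6.12 − 20.5 = -14.38°C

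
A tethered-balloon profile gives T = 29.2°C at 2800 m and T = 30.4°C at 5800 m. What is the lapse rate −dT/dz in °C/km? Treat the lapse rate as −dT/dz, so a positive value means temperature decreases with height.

-0.4°C/km

Γ = −ΔT/Δz = (29.2 − 30.4) / (5800 − 2800) m
  = -1.2°C / 3 km = -0.4°C/km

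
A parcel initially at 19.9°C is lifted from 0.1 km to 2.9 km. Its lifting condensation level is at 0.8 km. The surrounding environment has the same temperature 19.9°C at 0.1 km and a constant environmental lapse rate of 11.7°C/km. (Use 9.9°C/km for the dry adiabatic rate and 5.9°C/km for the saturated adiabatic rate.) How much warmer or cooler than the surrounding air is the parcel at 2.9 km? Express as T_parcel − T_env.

+13.44°C (parcel warmer than environment)

Parcel:
  From 100 m to 800 m (dry): cools by 9.9 × 0.7 = 6.93°C, giving 12.97°C.
  From 800 m to 2900 m (saturated): cools by 5.9 × 2.1 = 12.39°C, giving 0.58°C.
Environment:
  From 100 m to 2900 m (environment): cools by 11.7 × 2.8 = 32.76°C, giving -12.86°C.
T_parcel − T_env = 0.58 − (-12.86) = +13.44°C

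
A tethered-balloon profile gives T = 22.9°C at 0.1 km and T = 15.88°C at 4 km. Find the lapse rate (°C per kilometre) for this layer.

1.8°C/km

Γ = −ΔT/Δz = (22.9 − 15.88) / (4000 − 100) m
  = 7.02°C / 3.9 km = 1.8°C/km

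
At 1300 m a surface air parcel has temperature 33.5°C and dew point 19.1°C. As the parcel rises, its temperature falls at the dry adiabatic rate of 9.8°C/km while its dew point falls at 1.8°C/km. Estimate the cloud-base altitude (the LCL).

T and T_d converge at 9.8 − 1.8 = 8°C per km
Height above start = (33.5 − 19.1) / 8 = 1.8 km
LCL altitude = 1300 m + 1800 m = 3100 m

3100 m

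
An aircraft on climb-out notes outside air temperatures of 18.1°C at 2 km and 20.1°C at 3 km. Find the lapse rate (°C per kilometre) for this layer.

-2°C/km

Γ = −ΔT/Δz = (18.1 − 20.1) / (3000 − 2000) m
  = -2°C / 1 km = -2°C/km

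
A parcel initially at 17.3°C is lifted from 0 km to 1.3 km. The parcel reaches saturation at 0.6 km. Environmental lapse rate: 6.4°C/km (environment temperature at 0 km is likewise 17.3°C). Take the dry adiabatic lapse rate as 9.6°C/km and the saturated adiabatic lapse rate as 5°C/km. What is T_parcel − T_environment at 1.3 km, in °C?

Parcel:
  0–600 m, dry: Δz = 0.6 km ⇒ ΔT = -5.76°C; T = 11.54°C
  600–1300 m, saturated: Δz = 0.7 km ⇒ ΔT = -3.5°C; T = 8.04°C
Environment:
  0–1300 m, environment: Δz = 1.3 km ⇒ ΔT = -8.32°C; T = 8.98°C
T_parcel − T_env = 8.04 − 8.98 = -0.94°C

-0.94°C (parcel cooler than environment)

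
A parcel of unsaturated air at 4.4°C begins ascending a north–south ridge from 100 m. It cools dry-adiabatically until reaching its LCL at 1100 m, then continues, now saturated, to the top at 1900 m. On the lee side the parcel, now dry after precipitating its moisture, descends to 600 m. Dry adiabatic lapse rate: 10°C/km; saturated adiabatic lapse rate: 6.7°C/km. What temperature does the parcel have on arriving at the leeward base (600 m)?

From 100 m to 1100 m (dry): cools by 10 × 1 = 10°C, giving -5.6°C.
From 1100 m to 1900 m (saturated): cools by 6.7 × 0.8 = 5.36°C, giving -10.96°C.
From 1900 m to 600 m (dry descent): warms by 10 × 1.3 = 13°C, giving 2.04°C.

2.04°C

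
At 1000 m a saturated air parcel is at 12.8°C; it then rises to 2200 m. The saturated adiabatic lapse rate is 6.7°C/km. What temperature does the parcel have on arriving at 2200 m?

1000–2200 m, saturated adiabatic: Δz = 1.2 km ⇒ ΔT = -8.04°C; T = 4.76°C

4.76°C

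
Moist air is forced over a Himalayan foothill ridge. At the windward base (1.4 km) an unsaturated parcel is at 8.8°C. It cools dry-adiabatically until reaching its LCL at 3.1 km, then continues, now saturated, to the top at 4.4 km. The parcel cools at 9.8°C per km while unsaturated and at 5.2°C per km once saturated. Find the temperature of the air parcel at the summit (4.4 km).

-14.62°C

From 1400 m to 3100 m (dry): cools by 9.8 × 1.7 = 16.66°C, giving -7.86°C.
From 3100 m to 4400 m (saturated): cools by 5.2 × 1.3 = 6.76°C, giving -14.62°C.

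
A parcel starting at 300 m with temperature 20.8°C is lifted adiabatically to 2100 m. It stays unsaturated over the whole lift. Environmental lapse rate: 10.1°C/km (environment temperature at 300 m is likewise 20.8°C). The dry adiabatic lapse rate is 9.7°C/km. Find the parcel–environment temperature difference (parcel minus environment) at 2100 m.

Parcel:
  300–2100 m, dry: Δz = 1.8 km ⇒ ΔT = -17.46°C; T = 3.34°C
Environment:
  300–2100 m, environment: Δz = 1.8 km ⇒ ΔT = -18.18°C; T = 2.62°C
T_parcel − T_env = 3.34 − 2.62 = +0.72°C

+0.72°C (parcel warmer than environment)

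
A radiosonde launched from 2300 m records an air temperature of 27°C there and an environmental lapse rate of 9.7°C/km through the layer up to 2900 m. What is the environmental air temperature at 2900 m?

2300–2900 m, environmental: Δz = 0.6 km ⇒ ΔT = -5.82°C; T = 21.18°C

21.18°C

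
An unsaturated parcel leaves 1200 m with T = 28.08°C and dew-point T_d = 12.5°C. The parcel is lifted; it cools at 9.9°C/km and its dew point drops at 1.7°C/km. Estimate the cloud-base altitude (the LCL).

3100 m

T and T_d converge at 9.9 − 1.7 = 8.2°C per km
Height above start = (28.08 − 12.5) / 8.2 = 1.9 km
LCL altitude = 1200 m + 1900 m = 3100 m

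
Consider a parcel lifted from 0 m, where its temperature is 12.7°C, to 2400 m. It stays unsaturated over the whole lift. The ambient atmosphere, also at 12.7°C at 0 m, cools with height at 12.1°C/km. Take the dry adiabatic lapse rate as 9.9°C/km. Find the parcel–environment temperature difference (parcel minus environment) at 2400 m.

+5.28°C (parcel warmer than environment)

Parcel:
  0 → 2400 m (dry, 9.9°C/km): ΔT = -9.9 × 2.4 = -23.76°C → T = -11.06°C
Environment:
  0 → 2400 m (environment, 12.1°C/km): ΔT = -12.1 × 2.4 = -29.04°C → T = -16.34°C
T_parcel − T_env = -11.06 − (-16.34) = +5.28°C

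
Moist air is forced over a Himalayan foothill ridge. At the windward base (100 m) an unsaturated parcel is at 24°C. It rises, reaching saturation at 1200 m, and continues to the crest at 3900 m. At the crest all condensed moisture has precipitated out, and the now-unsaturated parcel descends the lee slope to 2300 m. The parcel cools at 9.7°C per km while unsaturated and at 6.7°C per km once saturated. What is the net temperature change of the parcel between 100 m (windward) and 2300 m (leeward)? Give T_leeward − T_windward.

100–1200 m, dry: Δz = 1.1 km ⇒ ΔT = -10.67°C; T = 13.33°C
1200–3900 m, saturated: Δz = 2.7 km ⇒ ΔT = -18.09°C; T = -4.76°C
3900–2300 m, dry descent: Δz = 1.6 km ⇒ ΔT = +15.52°C; T = 10.76°C
Net change vs windward start: 10.76 − 24 = -13.24°C

-13.24°C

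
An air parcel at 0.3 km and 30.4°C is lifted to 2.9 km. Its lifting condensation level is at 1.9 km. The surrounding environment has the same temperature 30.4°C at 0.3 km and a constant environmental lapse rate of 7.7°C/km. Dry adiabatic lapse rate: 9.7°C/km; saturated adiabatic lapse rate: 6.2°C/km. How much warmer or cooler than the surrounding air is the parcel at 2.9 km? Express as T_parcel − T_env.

-1.7°C (parcel cooler than environment)

Parcel:
  300–1900 m, dry: Δz = 1.6 km ⇒ ΔT = -15.52°C; T = 14.88°C
  1900–2900 m, saturated: Δz = 1 km ⇒ ΔT = -6.2°C; T = 8.68°C
Environment:
  300–2900 m, environment: Δz = 2.6 km ⇒ ΔT = -20.02°C; T = 10.38°C
T_parcel − T_env = 8.68 − 10.38 = -1.7°C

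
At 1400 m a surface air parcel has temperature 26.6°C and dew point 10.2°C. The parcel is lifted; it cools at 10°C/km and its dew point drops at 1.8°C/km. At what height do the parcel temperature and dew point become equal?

3400 m

T and T_d converge at 10 − 1.8 = 8.2°C per km
Height above start = (26.6 − 10.2) / 8.2 = 2 km
LCL altitude = 1400 m + 2000 m = 3400 m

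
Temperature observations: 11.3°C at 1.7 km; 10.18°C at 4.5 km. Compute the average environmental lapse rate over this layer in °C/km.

Γ = −ΔT/Δz = (11.3 − 10.18) / (4500 − 1700) m
  = 1.12°C / 2.8 km = 0.4°C/km

0.4°C/km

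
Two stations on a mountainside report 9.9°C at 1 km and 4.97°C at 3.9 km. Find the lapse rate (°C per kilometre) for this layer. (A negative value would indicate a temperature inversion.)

Γ = −ΔT/Δz = (9.9 − 4.97) / (3900 − 1000) m
  = 4.93°C / 2.9 km = 1.7°C/km

1.7°C/km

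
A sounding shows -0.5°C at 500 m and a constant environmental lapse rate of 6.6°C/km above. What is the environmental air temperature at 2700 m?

-15.02°C

500–2700 m, environmental: Δz = 2.2 km ⇒ ΔT = -14.52°C; T = -15.02°C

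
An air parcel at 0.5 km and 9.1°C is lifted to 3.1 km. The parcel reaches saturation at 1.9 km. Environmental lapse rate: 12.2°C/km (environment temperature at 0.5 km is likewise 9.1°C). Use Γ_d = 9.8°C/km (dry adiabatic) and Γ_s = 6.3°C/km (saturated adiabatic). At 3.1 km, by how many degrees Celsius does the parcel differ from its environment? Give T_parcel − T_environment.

+10.44°C (parcel warmer than environment)

Parcel:
  500 → 1900 m (dry, 9.8°C/km): ΔT = -9.8 × 1.4 = -13.72°C → T = -4.62°C
  1900 → 3100 m (saturated, 6.3°C/km): ΔT = -6.3 × 1.2 = -7.56°C → T = -12.18°C
Environment:
  500 → 3100 m (environment, 12.2°C/km): ΔT = -12.2 × 2.6 = -31.72°C → T = -22.62°C
T_parcel − T_env = -12.18 − (-22.62) = +10.44°C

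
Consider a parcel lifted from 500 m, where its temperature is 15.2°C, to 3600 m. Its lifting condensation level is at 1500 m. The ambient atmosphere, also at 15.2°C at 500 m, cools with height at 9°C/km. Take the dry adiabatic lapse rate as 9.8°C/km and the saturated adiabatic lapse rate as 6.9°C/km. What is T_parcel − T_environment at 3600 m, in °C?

+3.61°C (parcel warmer than environment)

Parcel:
  Dry to 1500 m: -9.8 × 1 km = -9.8°C, so T = 5.4°C.
  Saturated to 3600 m: -6.9 × 2.1 km = -14.49°C, so T = -9.09°C.
Environment:
  Environment to 3600 m: -9 × 3.1 km = -27.9°C, so T = -12.7°C.
T_parcel − T_env = -9.09 − (-12.7) = +3.61°C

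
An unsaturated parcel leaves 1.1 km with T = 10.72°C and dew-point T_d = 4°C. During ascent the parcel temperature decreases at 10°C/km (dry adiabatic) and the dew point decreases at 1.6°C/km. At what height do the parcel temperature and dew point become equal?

T and T_d converge at 10 − 1.6 = 8.4°C per km
Height above start = (10.72 − 4) / 8.4 = 0.8 km
LCL altitude = 1100 m + 800 m = 1900 m

1.9 km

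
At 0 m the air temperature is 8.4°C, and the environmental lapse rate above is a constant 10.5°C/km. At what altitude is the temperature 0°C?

Height above start = (8.4 − 0) / 10.5 = 0.8 km
Altitude = 0 m + 800 m = 800 m

800 m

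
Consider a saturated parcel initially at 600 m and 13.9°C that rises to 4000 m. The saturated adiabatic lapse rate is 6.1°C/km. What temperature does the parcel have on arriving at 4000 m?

-6.84°C

600–4000 m, saturated adiabatic: Δz = 3.4 km ⇒ ΔT = -20.74°C; T = -6.84°C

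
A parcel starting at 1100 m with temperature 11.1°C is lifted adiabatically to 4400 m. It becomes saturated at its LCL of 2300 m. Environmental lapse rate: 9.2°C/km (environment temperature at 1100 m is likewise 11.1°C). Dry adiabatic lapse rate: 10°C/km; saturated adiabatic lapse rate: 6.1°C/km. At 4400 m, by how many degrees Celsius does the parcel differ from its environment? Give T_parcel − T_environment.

+5.55°C (parcel warmer than environment)

Parcel:
  1100 → 2300 m (dry, 10°C/km): ΔT = -10 × 1.2 = -12°C → T = -0.9°C
  2300 → 4400 m (saturated, 6.1°C/km): ΔT = -6.1 × 2.1 = -12.81°C → T = -13.71°C
Environment:
  1100 → 4400 m (environment, 9.2°C/km): ΔT = -9.2 × 3.3 = -30.36°C → T = -19.26°C
T_parcel − T_env = -13.71 − (-19.26) = +5.55°C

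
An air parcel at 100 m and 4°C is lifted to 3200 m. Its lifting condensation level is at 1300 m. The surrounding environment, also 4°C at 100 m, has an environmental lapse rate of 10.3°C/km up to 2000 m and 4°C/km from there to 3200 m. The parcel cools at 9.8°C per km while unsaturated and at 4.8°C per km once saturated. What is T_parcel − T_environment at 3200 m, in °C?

Parcel:
  From 100 m to 1300 m (dry): cools by 9.8 × 1.2 = 11.76°C, giving -7.76°C.
  From 1300 m to 3200 m (saturated): cools by 4.8 × 1.9 = 9.12°C, giving -16.88°C.
Environment:
  From 100 m to 2000 m (environment, lower layer): cools by 10.3 × 1.9 = 19.57°C, giving -15.57°C.
  From 2000 m to 3200 m (environment, upper layer): cools by 4 × 1.2 = 4.8°C, giving -20.37°C.
T_parcel − T_env = -16.88 − (-20.37) = +3.49°C

+3.49°C (parcel warmer than environment)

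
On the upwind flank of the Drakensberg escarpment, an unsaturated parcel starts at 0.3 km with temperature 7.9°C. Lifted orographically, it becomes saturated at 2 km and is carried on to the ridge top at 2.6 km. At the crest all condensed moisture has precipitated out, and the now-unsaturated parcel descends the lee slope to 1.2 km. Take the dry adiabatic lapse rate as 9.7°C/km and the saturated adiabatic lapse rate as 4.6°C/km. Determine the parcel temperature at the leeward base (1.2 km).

Dry to 2000 m: -9.7 × 1.7 km = -16.49°C, so T = -8.59°C.
Saturated to 2600 m: -4.6 × 0.6 km = -2.76°C, so T = -11.35°C.
Dry descent to 1200 m: +9.7 × 1.4 km = +13.58°C, so T = 2.23°C.

2.23°C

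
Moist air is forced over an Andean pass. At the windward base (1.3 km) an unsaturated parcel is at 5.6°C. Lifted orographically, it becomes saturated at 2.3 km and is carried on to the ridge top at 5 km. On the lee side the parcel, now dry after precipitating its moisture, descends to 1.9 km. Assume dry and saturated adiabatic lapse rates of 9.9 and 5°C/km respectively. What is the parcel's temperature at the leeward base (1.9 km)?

12.89°C

Dry to 2300 m: -9.9 × 1 km = -9.9°C, so T = -4.3°C.
Saturated to 5000 m: -5 × 2.7 km = -13.5°C, so T = -17.8°C.
Dry descent to 1900 m: +9.9 × 3.1 km = +30.69°C, so T = 12.89°C.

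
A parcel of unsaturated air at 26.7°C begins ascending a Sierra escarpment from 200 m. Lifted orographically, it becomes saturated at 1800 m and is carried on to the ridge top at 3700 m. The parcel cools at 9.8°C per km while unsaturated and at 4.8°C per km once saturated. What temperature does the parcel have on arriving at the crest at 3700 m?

1.9°C

Dry to 1800 m: -9.8 × 1.6 km = -15.68°C, so T = 11.02°C.
Saturated to 3700 m: -4.8 × 1.9 km = -9.12°C, so T = 1.9°C.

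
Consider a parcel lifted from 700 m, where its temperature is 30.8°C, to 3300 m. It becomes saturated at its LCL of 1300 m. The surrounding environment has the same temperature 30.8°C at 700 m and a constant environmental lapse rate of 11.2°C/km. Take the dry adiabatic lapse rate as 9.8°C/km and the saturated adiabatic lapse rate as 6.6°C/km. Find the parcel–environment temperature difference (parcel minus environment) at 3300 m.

Parcel:
  Dry to 1300 m: -9.8 × 0.6 km = -5.88°C, so T = 24.92°C.
  Saturated to 3300 m: -6.6 × 2 km = -13.2°C, so T = 11.72°C.
Environment:
  Environment to 3300 m: -11.2 × 2.6 km = -29.12°C, so T = 1.68°C.
T_parcel − T_env = 11.72 − 1.68 = +10.04°C

+10.04°C (parcel warmer than environment)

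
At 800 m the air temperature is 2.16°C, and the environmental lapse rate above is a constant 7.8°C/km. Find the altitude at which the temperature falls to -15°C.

Height above start = (2.16 − (-15)) / 7.8 = 2.2 km
Altitude = 800 m + 2200 m = 3000 m

3000 m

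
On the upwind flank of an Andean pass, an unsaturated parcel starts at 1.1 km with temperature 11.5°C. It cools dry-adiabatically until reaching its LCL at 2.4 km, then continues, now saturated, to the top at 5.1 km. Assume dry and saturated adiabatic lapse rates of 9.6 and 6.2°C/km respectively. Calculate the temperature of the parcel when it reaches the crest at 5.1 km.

From 1100 m to 2400 m (dry): cools by 9.6 × 1.3 = 12.48°C, giving -0.98°C.
From 2400 m to 5100 m (saturated): cools by 6.2 × 2.7 = 16.74°C, giving -17.72°C.

-17.72°C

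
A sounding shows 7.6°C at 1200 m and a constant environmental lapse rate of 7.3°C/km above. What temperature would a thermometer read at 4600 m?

1200 → 4600 m (environmental, 7.3°C/km): ΔT = -7.3 × 3.4 = -24.82°C → T = -17.22°C

-17.22°C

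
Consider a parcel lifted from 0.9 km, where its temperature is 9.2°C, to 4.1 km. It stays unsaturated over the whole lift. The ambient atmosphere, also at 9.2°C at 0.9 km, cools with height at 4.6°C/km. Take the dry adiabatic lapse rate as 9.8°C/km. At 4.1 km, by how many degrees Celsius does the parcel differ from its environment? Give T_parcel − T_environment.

-16.64°C (parcel cooler than environment)

Parcel:
  From 900 m to 4100 m (dry): cools by 9.8 × 3.2 = 31.36°C, giving -22.16°C.
Environment:
  From 900 m to 4100 m (environment): cools by 4.6 × 3.2 = 14.72°C, giving -5.52°C.
T_parcel − T_env = -22.16 − (-5.52) = -16.64°C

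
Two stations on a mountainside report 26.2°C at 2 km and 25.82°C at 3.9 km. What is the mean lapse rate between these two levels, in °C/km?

Γ = −ΔT/Δz = (26.2 − 25.82) / (3900 − 2000) m
  = 0.38°C / 1.9 km = 0.2°C/km

0.2°C/km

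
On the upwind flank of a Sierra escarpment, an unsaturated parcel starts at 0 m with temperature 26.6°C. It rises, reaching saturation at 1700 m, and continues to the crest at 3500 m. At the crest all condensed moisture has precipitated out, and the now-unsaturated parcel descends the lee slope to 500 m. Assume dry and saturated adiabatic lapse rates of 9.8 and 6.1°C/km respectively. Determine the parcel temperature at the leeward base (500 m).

28.36°C

0 → 1700 m (dry, 9.8°C/km): ΔT = -9.8 × 1.7 = -16.66°C → T = 9.94°C
1700 → 3500 m (saturated, 6.1°C/km): ΔT = -6.1 × 1.8 = -10.98°C → T = -1.04°C
3500 → 500 m (dry descent, 9.8°C/km): ΔT = +9.8 × 3 = +29.4°C → T = 28.36°C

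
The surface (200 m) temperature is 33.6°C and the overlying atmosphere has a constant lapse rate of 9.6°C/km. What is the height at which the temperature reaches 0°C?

3700 m

Height above start = (33.6 − 0) / 9.6 = 3.5 km
Altitude = 200 m + 3500 m = 3700 m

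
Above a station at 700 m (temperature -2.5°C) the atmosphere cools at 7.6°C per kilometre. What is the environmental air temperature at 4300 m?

-29.86°C

700–4300 m, environmental: Δz = 3.6 km ⇒ ΔT = -27.36°C; T = -29.86°C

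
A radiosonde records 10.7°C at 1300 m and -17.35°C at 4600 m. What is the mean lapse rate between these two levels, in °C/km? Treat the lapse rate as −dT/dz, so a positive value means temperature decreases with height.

8.5°C/km

Γ = −ΔT/Δz = (10.7 − (-17.35)) / (4600 − 1300) m
  = 28.05°C / 3.3 km = 8.5°C/km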